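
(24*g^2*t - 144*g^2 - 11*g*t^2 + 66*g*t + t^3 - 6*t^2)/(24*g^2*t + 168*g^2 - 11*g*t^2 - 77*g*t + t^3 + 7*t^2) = (t - 6)/(t + 7)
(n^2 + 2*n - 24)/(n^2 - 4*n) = (n + 6)/n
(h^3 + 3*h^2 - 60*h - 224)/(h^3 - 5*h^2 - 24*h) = (h^2 + 11*h + 28)/(h*(h + 3))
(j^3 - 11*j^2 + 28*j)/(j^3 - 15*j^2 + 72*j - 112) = j/(j - 4)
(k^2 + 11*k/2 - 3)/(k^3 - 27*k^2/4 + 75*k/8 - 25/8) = 4*(k + 6)/(4*k^2 - 25*k + 25)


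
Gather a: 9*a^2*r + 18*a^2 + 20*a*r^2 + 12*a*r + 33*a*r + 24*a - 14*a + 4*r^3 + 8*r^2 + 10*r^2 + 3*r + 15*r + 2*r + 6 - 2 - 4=a^2*(9*r + 18) + a*(20*r^2 + 45*r + 10) + 4*r^3 + 18*r^2 + 20*r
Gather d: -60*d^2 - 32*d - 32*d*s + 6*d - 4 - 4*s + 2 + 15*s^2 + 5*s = -60*d^2 + d*(-32*s - 26) + 15*s^2 + s - 2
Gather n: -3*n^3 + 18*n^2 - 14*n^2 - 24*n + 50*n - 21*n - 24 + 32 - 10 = -3*n^3 + 4*n^2 + 5*n - 2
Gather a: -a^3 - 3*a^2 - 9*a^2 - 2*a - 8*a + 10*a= -a^3 - 12*a^2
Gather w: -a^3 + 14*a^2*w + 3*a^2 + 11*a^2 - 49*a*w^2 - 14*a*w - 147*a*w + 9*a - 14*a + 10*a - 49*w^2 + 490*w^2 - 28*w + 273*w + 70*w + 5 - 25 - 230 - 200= -a^3 + 14*a^2 + 5*a + w^2*(441 - 49*a) + w*(14*a^2 - 161*a + 315) - 450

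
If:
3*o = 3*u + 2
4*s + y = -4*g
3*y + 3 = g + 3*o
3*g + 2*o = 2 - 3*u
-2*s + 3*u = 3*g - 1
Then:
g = 39/88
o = 47/88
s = -4/11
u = -35/264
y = -7/22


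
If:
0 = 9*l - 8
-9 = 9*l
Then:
No Solution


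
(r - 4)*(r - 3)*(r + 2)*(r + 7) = r^4 + 2*r^3 - 37*r^2 + 10*r + 168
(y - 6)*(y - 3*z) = y^2 - 3*y*z - 6*y + 18*z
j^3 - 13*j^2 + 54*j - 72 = (j - 6)*(j - 4)*(j - 3)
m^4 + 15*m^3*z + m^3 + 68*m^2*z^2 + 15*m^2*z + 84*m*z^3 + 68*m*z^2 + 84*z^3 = (m + 1)*(m + 2*z)*(m + 6*z)*(m + 7*z)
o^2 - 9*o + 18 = (o - 6)*(o - 3)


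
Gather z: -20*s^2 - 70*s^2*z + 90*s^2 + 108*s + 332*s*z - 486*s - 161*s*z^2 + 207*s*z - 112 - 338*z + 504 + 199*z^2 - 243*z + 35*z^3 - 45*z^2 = 70*s^2 - 378*s + 35*z^3 + z^2*(154 - 161*s) + z*(-70*s^2 + 539*s - 581) + 392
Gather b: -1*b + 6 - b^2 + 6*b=-b^2 + 5*b + 6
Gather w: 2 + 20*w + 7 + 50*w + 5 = 70*w + 14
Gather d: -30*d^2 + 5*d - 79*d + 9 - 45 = -30*d^2 - 74*d - 36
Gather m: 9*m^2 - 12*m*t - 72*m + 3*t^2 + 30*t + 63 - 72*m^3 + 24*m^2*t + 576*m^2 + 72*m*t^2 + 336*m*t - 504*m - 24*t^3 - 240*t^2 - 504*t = -72*m^3 + m^2*(24*t + 585) + m*(72*t^2 + 324*t - 576) - 24*t^3 - 237*t^2 - 474*t + 63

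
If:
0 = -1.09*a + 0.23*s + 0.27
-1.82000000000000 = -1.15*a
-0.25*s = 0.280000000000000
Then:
No Solution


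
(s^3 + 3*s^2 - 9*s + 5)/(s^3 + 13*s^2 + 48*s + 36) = (s^3 + 3*s^2 - 9*s + 5)/(s^3 + 13*s^2 + 48*s + 36)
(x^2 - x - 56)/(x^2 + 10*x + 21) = (x - 8)/(x + 3)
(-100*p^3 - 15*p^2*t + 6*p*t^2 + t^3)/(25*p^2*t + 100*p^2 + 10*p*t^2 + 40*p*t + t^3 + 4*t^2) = (-4*p + t)/(t + 4)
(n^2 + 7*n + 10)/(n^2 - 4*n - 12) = (n + 5)/(n - 6)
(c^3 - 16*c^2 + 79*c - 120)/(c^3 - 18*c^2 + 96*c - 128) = (c^2 - 8*c + 15)/(c^2 - 10*c + 16)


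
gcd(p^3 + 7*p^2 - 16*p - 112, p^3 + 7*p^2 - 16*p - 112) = p^3 + 7*p^2 - 16*p - 112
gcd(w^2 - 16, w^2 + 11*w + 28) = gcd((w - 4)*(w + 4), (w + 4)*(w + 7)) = w + 4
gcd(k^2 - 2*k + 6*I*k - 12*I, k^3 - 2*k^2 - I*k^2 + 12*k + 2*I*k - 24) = k - 2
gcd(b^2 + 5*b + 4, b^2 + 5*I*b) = 1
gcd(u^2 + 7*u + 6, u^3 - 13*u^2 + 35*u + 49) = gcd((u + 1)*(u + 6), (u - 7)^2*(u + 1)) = u + 1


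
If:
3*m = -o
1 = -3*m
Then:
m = -1/3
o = 1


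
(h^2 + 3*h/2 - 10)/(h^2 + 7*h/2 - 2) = (2*h - 5)/(2*h - 1)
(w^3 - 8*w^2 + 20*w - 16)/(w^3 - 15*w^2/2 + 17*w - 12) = 2*(w - 2)/(2*w - 3)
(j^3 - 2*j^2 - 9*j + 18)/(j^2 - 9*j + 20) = (j^3 - 2*j^2 - 9*j + 18)/(j^2 - 9*j + 20)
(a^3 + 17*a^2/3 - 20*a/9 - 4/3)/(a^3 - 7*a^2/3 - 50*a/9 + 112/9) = (9*a^3 + 51*a^2 - 20*a - 12)/(9*a^3 - 21*a^2 - 50*a + 112)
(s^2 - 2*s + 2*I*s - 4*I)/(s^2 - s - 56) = (s^2 + 2*s*(-1 + I) - 4*I)/(s^2 - s - 56)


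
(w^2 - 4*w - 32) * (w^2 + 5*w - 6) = w^4 + w^3 - 58*w^2 - 136*w + 192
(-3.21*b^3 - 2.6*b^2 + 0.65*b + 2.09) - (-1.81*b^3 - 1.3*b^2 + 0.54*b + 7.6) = -1.4*b^3 - 1.3*b^2 + 0.11*b - 5.51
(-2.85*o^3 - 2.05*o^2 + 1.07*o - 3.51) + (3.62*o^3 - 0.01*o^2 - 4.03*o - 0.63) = 0.77*o^3 - 2.06*o^2 - 2.96*o - 4.14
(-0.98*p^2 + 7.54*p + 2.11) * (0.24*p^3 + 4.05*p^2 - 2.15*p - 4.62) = -0.2352*p^5 - 2.1594*p^4 + 33.1504*p^3 - 3.1379*p^2 - 39.3713*p - 9.7482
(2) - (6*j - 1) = 3 - 6*j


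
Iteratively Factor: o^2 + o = (o)*(o + 1)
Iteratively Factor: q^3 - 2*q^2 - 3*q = (q)*(q^2 - 2*q - 3) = q*(q + 1)*(q - 3)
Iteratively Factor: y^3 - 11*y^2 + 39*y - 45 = (y - 5)*(y^2 - 6*y + 9) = (y - 5)*(y - 3)*(y - 3)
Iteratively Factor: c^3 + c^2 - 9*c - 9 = (c + 1)*(c^2 - 9) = (c - 3)*(c + 1)*(c + 3)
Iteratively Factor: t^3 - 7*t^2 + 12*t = (t - 4)*(t^2 - 3*t) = (t - 4)*(t - 3)*(t)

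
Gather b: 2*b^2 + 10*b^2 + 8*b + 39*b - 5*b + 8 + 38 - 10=12*b^2 + 42*b + 36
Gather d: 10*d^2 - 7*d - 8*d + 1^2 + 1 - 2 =10*d^2 - 15*d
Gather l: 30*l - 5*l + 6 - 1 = 25*l + 5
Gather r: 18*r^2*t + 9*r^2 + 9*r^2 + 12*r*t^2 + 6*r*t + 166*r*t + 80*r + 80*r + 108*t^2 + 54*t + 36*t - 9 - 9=r^2*(18*t + 18) + r*(12*t^2 + 172*t + 160) + 108*t^2 + 90*t - 18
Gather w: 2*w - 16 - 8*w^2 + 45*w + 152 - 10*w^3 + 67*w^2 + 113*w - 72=-10*w^3 + 59*w^2 + 160*w + 64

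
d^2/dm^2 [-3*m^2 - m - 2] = -6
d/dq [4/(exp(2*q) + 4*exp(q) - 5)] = 8*(-exp(q) - 2)*exp(q)/(exp(2*q) + 4*exp(q) - 5)^2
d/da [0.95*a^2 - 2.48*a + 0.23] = 1.9*a - 2.48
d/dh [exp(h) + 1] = exp(h)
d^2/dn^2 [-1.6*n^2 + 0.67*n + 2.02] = -3.20000000000000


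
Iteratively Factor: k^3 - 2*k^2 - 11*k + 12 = (k - 1)*(k^2 - k - 12) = (k - 4)*(k - 1)*(k + 3)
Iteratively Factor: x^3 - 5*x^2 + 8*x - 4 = (x - 2)*(x^2 - 3*x + 2) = (x - 2)^2*(x - 1)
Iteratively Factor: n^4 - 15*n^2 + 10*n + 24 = (n - 2)*(n^3 + 2*n^2 - 11*n - 12) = (n - 2)*(n + 4)*(n^2 - 2*n - 3) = (n - 3)*(n - 2)*(n + 4)*(n + 1)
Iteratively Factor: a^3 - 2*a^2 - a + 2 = (a + 1)*(a^2 - 3*a + 2) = (a - 2)*(a + 1)*(a - 1)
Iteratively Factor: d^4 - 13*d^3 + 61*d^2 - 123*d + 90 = (d - 3)*(d^3 - 10*d^2 + 31*d - 30) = (d - 3)^2*(d^2 - 7*d + 10) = (d - 3)^2*(d - 2)*(d - 5)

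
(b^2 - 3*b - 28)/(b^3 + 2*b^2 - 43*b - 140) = 1/(b + 5)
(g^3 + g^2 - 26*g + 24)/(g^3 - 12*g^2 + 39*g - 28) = (g + 6)/(g - 7)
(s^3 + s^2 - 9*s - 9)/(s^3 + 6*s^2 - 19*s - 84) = (s^2 - 2*s - 3)/(s^2 + 3*s - 28)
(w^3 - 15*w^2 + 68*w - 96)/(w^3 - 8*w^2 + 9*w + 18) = (w^2 - 12*w + 32)/(w^2 - 5*w - 6)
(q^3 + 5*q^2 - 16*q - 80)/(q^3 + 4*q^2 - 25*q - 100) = (q - 4)/(q - 5)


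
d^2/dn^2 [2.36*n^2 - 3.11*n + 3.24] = 4.72000000000000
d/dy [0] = 0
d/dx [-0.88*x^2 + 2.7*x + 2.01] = 2.7 - 1.76*x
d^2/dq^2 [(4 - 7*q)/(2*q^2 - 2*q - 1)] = 4*(2*(2*q - 1)^2*(7*q - 4) + (21*q - 11)*(-2*q^2 + 2*q + 1))/(-2*q^2 + 2*q + 1)^3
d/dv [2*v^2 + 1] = 4*v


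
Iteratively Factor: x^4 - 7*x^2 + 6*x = (x - 1)*(x^3 + x^2 - 6*x) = (x - 1)*(x + 3)*(x^2 - 2*x) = x*(x - 1)*(x + 3)*(x - 2)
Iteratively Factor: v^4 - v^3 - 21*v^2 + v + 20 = (v - 5)*(v^3 + 4*v^2 - v - 4) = (v - 5)*(v - 1)*(v^2 + 5*v + 4) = (v - 5)*(v - 1)*(v + 1)*(v + 4)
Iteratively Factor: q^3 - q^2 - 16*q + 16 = (q + 4)*(q^2 - 5*q + 4) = (q - 1)*(q + 4)*(q - 4)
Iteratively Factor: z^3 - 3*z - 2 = (z + 1)*(z^2 - z - 2) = (z + 1)^2*(z - 2)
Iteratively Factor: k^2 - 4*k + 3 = (k - 1)*(k - 3)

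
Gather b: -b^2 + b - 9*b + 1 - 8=-b^2 - 8*b - 7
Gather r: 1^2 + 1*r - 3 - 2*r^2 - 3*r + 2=-2*r^2 - 2*r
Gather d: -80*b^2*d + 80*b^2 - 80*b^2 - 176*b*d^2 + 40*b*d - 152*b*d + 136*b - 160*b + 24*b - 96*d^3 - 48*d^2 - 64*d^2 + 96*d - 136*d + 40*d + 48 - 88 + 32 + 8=-96*d^3 + d^2*(-176*b - 112) + d*(-80*b^2 - 112*b)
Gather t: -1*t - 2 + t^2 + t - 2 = t^2 - 4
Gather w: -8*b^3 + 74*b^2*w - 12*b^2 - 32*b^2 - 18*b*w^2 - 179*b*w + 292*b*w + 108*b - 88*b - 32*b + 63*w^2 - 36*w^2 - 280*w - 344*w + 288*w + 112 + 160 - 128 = -8*b^3 - 44*b^2 - 12*b + w^2*(27 - 18*b) + w*(74*b^2 + 113*b - 336) + 144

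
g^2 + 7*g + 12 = (g + 3)*(g + 4)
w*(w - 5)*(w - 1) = w^3 - 6*w^2 + 5*w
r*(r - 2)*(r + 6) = r^3 + 4*r^2 - 12*r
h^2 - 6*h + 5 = (h - 5)*(h - 1)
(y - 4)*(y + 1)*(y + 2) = y^3 - y^2 - 10*y - 8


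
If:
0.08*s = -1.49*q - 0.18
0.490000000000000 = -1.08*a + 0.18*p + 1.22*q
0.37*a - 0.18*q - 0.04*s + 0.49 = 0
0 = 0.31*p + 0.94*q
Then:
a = -0.78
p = 1.57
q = -0.52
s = 7.39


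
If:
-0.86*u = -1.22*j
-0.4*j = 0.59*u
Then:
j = 0.00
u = 0.00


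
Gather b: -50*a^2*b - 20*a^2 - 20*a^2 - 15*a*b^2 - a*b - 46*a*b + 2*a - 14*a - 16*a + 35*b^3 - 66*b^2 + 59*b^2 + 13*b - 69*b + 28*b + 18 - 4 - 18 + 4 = -40*a^2 - 28*a + 35*b^3 + b^2*(-15*a - 7) + b*(-50*a^2 - 47*a - 28)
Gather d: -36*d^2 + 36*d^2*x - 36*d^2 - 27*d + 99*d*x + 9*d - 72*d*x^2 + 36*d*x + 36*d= d^2*(36*x - 72) + d*(-72*x^2 + 135*x + 18)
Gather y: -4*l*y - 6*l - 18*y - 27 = -6*l + y*(-4*l - 18) - 27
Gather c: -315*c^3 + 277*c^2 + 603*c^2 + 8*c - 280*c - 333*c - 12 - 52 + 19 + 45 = -315*c^3 + 880*c^2 - 605*c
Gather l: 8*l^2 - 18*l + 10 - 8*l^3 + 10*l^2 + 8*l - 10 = -8*l^3 + 18*l^2 - 10*l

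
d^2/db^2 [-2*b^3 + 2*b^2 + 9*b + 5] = 4 - 12*b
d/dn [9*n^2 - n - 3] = 18*n - 1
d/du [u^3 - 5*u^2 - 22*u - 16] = 3*u^2 - 10*u - 22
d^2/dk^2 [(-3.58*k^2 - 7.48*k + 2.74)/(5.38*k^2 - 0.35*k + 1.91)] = (1.13686837721616e-13*k^4 - 446.490504*k^3 + 696.57012*k^2 + 430.221384*k - 91.76124)/(155.720872*k^6 - 30.39162*k^5 + 167.828562*k^4 - 21.622055*k^3 + 59.582259*k^2 - 3.830505*k + 6.967871)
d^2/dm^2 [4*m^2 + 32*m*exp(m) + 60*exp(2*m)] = 32*m*exp(m) + 240*exp(2*m) + 64*exp(m) + 8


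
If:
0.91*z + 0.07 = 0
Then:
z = -0.08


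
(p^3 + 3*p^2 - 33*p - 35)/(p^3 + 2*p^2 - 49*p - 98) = (p^2 - 4*p - 5)/(p^2 - 5*p - 14)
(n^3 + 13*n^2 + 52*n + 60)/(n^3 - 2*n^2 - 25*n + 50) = (n^2 + 8*n + 12)/(n^2 - 7*n + 10)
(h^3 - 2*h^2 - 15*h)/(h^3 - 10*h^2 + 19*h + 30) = h*(h + 3)/(h^2 - 5*h - 6)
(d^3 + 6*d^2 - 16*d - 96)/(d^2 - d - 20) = (d^2 + 2*d - 24)/(d - 5)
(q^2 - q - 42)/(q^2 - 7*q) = (q + 6)/q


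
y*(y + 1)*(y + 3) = y^3 + 4*y^2 + 3*y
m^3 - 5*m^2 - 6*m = m*(m - 6)*(m + 1)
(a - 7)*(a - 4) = a^2 - 11*a + 28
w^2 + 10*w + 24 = (w + 4)*(w + 6)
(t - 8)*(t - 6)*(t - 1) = t^3 - 15*t^2 + 62*t - 48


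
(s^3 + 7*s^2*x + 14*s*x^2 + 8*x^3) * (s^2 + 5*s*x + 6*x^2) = s^5 + 12*s^4*x + 55*s^3*x^2 + 120*s^2*x^3 + 124*s*x^4 + 48*x^5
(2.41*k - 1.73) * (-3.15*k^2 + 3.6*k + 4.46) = -7.5915*k^3 + 14.1255*k^2 + 4.5206*k - 7.7158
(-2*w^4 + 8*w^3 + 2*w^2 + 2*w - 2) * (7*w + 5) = -14*w^5 + 46*w^4 + 54*w^3 + 24*w^2 - 4*w - 10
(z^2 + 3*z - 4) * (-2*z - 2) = -2*z^3 - 8*z^2 + 2*z + 8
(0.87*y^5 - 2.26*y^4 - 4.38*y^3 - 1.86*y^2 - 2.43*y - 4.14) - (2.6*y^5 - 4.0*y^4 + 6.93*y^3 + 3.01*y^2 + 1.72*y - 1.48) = -1.73*y^5 + 1.74*y^4 - 11.31*y^3 - 4.87*y^2 - 4.15*y - 2.66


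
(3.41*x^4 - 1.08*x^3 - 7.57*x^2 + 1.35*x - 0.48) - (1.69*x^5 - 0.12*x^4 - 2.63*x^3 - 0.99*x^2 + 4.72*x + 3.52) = -1.69*x^5 + 3.53*x^4 + 1.55*x^3 - 6.58*x^2 - 3.37*x - 4.0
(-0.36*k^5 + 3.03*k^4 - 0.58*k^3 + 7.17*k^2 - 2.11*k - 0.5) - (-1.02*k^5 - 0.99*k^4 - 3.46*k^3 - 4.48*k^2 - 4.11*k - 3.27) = 0.66*k^5 + 4.02*k^4 + 2.88*k^3 + 11.65*k^2 + 2.0*k + 2.77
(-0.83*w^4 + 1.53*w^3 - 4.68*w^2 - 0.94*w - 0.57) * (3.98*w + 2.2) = -3.3034*w^5 + 4.2634*w^4 - 15.2604*w^3 - 14.0372*w^2 - 4.3366*w - 1.254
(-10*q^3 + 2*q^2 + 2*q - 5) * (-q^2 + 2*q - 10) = 10*q^5 - 22*q^4 + 102*q^3 - 11*q^2 - 30*q + 50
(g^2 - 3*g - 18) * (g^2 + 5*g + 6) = g^4 + 2*g^3 - 27*g^2 - 108*g - 108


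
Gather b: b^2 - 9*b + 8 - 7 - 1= b^2 - 9*b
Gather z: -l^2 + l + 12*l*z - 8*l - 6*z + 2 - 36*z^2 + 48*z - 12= -l^2 - 7*l - 36*z^2 + z*(12*l + 42) - 10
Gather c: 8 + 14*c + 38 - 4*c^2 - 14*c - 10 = 36 - 4*c^2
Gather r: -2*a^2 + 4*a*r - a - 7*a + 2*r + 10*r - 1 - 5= -2*a^2 - 8*a + r*(4*a + 12) - 6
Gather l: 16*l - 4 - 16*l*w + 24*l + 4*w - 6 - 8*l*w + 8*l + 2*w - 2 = l*(48 - 24*w) + 6*w - 12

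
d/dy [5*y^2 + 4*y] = 10*y + 4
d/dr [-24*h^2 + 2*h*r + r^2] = 2*h + 2*r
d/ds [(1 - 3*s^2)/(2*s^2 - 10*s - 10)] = (15*s^2 + 28*s + 5)/(2*(s^4 - 10*s^3 + 15*s^2 + 50*s + 25))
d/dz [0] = 0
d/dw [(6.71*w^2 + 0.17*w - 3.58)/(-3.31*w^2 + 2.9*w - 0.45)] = (20.0217*w^2 - 29.7386*w + 10.3055)/(10.9561*w^4 - 19.198*w^3 + 11.389*w^2 - 2.61*w + 0.2025)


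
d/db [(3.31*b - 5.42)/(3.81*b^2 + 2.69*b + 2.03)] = (-12.6111*b^2 + 41.3004*b + 21.2991)/(14.5161*b^4 + 20.4978*b^3 + 22.7047*b^2 + 10.9214*b + 4.1209)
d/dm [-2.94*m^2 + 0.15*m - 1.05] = 0.15 - 5.88*m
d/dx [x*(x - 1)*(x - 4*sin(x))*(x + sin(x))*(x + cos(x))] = -x*(x - 1)*(x - 4*sin(x))*(x + sin(x))*(sin(x) - 1) + x*(x - 1)*(x - 4*sin(x))*(x + cos(x))*(cos(x) + 1) - x*(x - 1)*(x + sin(x))*(x + cos(x))*(4*cos(x) - 1) + x*(x - 4*sin(x))*(x + sin(x))*(x + cos(x)) + (x - 1)*(x - 4*sin(x))*(x + sin(x))*(x + cos(x))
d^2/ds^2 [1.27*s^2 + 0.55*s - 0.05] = 2.54000000000000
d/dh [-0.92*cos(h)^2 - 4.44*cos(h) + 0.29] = (1.84*cos(h) + 4.44)*sin(h)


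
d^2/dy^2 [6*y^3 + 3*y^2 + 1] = 36*y + 6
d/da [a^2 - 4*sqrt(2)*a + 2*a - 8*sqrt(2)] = 2*a - 4*sqrt(2) + 2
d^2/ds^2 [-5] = 0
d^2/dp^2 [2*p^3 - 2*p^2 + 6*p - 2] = 12*p - 4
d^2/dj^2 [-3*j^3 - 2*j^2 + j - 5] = -18*j - 4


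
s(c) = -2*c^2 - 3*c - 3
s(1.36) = -10.78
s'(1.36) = -8.44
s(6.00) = -93.00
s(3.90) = -45.12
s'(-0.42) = -1.32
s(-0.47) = -2.03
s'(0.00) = -3.00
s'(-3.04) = 9.16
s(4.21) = -51.08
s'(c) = -4*c - 3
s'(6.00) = -27.00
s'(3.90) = -18.60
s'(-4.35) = 14.40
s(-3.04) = -12.36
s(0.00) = -3.00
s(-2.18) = -5.96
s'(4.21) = -19.84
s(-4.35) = -27.80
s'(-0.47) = -1.12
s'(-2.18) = 5.72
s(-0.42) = -2.09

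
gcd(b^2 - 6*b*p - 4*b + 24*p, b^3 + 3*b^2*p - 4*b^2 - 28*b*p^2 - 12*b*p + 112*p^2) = b - 4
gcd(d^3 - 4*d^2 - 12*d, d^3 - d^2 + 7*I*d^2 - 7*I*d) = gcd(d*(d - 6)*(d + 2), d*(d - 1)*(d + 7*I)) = d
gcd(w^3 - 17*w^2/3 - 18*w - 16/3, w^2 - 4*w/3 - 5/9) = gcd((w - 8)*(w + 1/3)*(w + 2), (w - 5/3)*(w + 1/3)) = w + 1/3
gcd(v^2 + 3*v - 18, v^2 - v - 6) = v - 3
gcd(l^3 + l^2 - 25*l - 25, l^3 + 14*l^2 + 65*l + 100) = l + 5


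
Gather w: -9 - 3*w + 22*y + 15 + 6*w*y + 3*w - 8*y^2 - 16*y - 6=6*w*y - 8*y^2 + 6*y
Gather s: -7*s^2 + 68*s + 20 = -7*s^2 + 68*s + 20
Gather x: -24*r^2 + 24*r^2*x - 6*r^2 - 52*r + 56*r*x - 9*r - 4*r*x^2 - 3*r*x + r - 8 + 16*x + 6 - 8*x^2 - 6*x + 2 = -30*r^2 - 60*r + x^2*(-4*r - 8) + x*(24*r^2 + 53*r + 10)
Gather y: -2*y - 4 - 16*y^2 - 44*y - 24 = -16*y^2 - 46*y - 28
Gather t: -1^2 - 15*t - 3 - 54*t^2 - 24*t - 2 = -54*t^2 - 39*t - 6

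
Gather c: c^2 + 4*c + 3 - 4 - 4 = c^2 + 4*c - 5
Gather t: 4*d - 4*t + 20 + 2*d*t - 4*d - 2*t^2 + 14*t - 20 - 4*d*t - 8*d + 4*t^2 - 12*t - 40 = -8*d + 2*t^2 + t*(-2*d - 2) - 40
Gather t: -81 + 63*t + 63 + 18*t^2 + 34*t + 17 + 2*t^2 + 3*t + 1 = 20*t^2 + 100*t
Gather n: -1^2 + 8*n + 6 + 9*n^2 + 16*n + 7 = 9*n^2 + 24*n + 12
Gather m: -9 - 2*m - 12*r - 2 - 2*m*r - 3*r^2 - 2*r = m*(-2*r - 2) - 3*r^2 - 14*r - 11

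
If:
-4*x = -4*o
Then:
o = x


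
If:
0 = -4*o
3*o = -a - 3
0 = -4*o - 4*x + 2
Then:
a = -3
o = 0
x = 1/2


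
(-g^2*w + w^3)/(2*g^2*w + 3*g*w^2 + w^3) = (-g + w)/(2*g + w)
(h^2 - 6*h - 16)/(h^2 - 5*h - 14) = (h - 8)/(h - 7)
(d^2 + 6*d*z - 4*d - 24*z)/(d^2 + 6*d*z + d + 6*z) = (d - 4)/(d + 1)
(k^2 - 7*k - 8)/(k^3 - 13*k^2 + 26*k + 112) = (k + 1)/(k^2 - 5*k - 14)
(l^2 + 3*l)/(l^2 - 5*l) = (l + 3)/(l - 5)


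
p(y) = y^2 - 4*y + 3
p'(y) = 2*y - 4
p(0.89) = 0.23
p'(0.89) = -2.22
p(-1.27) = 9.69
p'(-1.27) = -6.54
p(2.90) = -0.19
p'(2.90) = 1.80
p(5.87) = 13.98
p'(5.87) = 7.74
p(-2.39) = 18.27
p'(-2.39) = -8.78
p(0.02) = 2.92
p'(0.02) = -3.96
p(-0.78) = 6.73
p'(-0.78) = -5.56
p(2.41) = -0.83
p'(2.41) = 0.82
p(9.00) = 48.00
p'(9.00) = 14.00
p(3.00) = 0.00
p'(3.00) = 2.00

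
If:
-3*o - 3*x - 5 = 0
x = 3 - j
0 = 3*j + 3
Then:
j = -1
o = -17/3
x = 4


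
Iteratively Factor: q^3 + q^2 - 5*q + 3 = (q - 1)*(q^2 + 2*q - 3) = (q - 1)*(q + 3)*(q - 1)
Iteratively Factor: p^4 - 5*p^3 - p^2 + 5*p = (p + 1)*(p^3 - 6*p^2 + 5*p) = p*(p + 1)*(p^2 - 6*p + 5) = p*(p - 1)*(p + 1)*(p - 5)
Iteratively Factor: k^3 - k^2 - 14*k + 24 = (k - 3)*(k^2 + 2*k - 8) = (k - 3)*(k + 4)*(k - 2)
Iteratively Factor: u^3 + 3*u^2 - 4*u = (u + 4)*(u^2 - u) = u*(u + 4)*(u - 1)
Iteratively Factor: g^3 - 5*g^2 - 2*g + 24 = (g - 3)*(g^2 - 2*g - 8) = (g - 4)*(g - 3)*(g + 2)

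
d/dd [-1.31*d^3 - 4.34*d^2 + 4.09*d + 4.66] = -3.93*d^2 - 8.68*d + 4.09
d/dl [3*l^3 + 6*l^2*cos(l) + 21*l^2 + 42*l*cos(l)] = -6*l^2*sin(l) + 9*l^2 - 42*l*sin(l) + 12*l*cos(l) + 42*l + 42*cos(l)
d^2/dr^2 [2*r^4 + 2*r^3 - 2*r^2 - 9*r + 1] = 24*r^2 + 12*r - 4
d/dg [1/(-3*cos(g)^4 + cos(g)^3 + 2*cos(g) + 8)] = (-12*cos(g)^3 + 3*cos(g)^2 + 2)*sin(g)/(-3*cos(g)^4 + cos(g)^3 + 2*cos(g) + 8)^2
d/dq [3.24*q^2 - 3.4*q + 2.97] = 6.48*q - 3.4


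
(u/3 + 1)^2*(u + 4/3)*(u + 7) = u^4/9 + 43*u^3/27 + 205*u^2/27 + 131*u/9 + 28/3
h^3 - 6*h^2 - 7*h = h*(h - 7)*(h + 1)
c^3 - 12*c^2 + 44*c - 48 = (c - 6)*(c - 4)*(c - 2)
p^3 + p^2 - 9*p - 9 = (p - 3)*(p + 1)*(p + 3)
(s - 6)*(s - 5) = s^2 - 11*s + 30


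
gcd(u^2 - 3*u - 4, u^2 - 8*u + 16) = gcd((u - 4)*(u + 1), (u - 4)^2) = u - 4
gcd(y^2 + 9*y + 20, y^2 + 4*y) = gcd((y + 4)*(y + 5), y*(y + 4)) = y + 4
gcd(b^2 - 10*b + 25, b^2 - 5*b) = b - 5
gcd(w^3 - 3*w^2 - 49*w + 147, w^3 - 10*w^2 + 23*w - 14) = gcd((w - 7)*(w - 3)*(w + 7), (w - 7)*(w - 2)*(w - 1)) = w - 7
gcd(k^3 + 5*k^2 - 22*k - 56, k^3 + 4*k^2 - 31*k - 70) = k^2 + 9*k + 14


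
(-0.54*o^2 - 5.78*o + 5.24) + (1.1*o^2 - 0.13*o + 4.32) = 0.56*o^2 - 5.91*o + 9.56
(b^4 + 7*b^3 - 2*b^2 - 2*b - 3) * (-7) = -7*b^4 - 49*b^3 + 14*b^2 + 14*b + 21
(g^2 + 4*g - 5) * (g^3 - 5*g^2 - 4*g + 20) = g^5 - g^4 - 29*g^3 + 29*g^2 + 100*g - 100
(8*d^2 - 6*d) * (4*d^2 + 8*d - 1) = 32*d^4 + 40*d^3 - 56*d^2 + 6*d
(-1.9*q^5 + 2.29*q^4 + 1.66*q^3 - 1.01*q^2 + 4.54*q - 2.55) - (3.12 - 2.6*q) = -1.9*q^5 + 2.29*q^4 + 1.66*q^3 - 1.01*q^2 + 7.14*q - 5.67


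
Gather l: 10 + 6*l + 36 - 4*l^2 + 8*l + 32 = -4*l^2 + 14*l + 78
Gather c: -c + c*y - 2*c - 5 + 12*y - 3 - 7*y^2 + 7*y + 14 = c*(y - 3) - 7*y^2 + 19*y + 6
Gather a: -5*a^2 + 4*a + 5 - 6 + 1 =-5*a^2 + 4*a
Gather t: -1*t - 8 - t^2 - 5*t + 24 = -t^2 - 6*t + 16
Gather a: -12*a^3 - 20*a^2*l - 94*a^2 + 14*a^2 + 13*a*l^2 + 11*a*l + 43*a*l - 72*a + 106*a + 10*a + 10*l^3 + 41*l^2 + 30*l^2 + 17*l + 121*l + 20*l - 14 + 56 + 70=-12*a^3 + a^2*(-20*l - 80) + a*(13*l^2 + 54*l + 44) + 10*l^3 + 71*l^2 + 158*l + 112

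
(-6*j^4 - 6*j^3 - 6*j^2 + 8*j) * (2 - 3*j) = 18*j^5 + 6*j^4 + 6*j^3 - 36*j^2 + 16*j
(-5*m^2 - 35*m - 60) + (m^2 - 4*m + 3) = -4*m^2 - 39*m - 57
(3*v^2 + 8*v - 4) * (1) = 3*v^2 + 8*v - 4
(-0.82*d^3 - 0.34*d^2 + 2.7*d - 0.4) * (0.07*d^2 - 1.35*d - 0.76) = -0.0574*d^5 + 1.0832*d^4 + 1.2712*d^3 - 3.4146*d^2 - 1.512*d + 0.304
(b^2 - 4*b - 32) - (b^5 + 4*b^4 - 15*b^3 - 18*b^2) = -b^5 - 4*b^4 + 15*b^3 + 19*b^2 - 4*b - 32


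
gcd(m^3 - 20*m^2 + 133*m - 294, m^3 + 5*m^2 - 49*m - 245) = m - 7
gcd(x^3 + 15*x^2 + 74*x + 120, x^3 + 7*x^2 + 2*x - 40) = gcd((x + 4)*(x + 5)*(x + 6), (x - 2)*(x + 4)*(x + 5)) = x^2 + 9*x + 20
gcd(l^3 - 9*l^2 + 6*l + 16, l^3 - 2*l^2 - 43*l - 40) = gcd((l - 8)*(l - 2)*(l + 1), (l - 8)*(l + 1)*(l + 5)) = l^2 - 7*l - 8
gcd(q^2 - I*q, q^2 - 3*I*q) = q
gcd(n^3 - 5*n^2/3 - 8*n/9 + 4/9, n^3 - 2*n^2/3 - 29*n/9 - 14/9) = n + 2/3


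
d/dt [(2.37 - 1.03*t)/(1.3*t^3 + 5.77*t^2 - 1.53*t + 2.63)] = (2.678*t^3 - 3.2999*t^2 - 27.3498*t + 0.9172)/(1.69*t^6 + 15.002*t^5 + 29.3149*t^4 - 10.8182*t^3 + 32.6911*t^2 - 8.0478*t + 6.9169)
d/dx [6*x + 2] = 6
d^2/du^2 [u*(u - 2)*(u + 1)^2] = 12*u^2 - 6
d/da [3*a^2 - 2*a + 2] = 6*a - 2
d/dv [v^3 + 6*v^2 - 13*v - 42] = 3*v^2 + 12*v - 13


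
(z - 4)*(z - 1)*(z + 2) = z^3 - 3*z^2 - 6*z + 8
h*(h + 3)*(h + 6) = h^3 + 9*h^2 + 18*h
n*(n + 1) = n^2 + n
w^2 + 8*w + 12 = (w + 2)*(w + 6)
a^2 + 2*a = a*(a + 2)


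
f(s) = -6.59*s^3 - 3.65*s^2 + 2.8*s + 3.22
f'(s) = -19.77*s^2 - 7.3*s + 2.8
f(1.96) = -54.93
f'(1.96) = -87.46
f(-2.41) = 67.52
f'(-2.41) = -94.43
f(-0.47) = 1.78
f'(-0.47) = 1.86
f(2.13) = -71.06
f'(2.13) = -102.44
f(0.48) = 2.99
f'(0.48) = -5.26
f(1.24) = -11.48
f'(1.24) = -36.65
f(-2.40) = 66.58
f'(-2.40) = -93.56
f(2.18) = -76.30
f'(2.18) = -107.07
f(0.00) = 3.22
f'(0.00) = 2.80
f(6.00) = -1534.82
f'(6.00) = -752.72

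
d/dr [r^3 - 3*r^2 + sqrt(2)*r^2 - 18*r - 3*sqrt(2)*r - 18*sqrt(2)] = 3*r^2 - 6*r + 2*sqrt(2)*r - 18 - 3*sqrt(2)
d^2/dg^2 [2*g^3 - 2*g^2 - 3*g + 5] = 12*g - 4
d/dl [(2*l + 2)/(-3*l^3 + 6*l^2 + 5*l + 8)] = 6*(2*l^3 + l^2 - 4*l + 1)/(9*l^6 - 36*l^5 + 6*l^4 + 12*l^3 + 121*l^2 + 80*l + 64)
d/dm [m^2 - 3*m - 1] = 2*m - 3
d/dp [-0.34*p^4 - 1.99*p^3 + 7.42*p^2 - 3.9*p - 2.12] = -1.36*p^3 - 5.97*p^2 + 14.84*p - 3.9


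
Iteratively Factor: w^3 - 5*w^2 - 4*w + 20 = (w + 2)*(w^2 - 7*w + 10) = (w - 2)*(w + 2)*(w - 5)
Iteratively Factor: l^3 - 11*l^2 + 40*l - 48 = (l - 4)*(l^2 - 7*l + 12) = (l - 4)*(l - 3)*(l - 4)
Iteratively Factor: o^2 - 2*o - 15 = (o - 5)*(o + 3)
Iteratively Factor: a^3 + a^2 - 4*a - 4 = (a + 1)*(a^2 - 4) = (a - 2)*(a + 1)*(a + 2)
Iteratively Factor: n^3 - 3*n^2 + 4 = (n + 1)*(n^2 - 4*n + 4) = (n - 2)*(n + 1)*(n - 2)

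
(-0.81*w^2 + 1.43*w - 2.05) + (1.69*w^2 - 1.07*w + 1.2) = 0.88*w^2 + 0.36*w - 0.85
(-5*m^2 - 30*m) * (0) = 0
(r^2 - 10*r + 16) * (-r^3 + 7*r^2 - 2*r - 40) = -r^5 + 17*r^4 - 88*r^3 + 92*r^2 + 368*r - 640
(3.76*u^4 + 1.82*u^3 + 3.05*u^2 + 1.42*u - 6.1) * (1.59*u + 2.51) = 5.9784*u^5 + 12.3314*u^4 + 9.4177*u^3 + 9.9133*u^2 - 6.1348*u - 15.311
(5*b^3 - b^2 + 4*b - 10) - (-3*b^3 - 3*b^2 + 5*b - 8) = 8*b^3 + 2*b^2 - b - 2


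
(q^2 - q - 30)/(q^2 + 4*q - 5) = (q - 6)/(q - 1)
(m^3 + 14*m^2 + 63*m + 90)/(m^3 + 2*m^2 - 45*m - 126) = (m + 5)/(m - 7)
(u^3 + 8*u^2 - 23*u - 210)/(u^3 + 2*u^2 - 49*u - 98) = (u^2 + u - 30)/(u^2 - 5*u - 14)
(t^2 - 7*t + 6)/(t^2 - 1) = (t - 6)/(t + 1)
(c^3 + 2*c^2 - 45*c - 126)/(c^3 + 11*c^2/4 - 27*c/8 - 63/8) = 8*(c^2 - c - 42)/(8*c^2 - 2*c - 21)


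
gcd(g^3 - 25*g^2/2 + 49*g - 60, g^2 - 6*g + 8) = g - 4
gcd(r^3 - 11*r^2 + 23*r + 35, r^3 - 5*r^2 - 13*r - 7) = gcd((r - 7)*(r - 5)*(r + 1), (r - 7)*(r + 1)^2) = r^2 - 6*r - 7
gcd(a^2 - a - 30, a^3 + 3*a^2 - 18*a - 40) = a + 5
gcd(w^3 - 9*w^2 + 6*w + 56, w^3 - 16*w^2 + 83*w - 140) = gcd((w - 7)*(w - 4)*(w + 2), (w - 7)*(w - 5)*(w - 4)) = w^2 - 11*w + 28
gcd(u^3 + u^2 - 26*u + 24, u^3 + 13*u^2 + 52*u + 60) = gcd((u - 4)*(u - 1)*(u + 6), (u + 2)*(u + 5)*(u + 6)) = u + 6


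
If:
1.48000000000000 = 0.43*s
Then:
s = 3.44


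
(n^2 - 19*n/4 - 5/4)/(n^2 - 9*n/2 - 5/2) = (4*n + 1)/(2*(2*n + 1))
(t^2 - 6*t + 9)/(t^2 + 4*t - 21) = (t - 3)/(t + 7)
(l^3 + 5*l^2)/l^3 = (l + 5)/l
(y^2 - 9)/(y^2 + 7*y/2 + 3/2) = 2*(y - 3)/(2*y + 1)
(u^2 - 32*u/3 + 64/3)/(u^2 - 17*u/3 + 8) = (u - 8)/(u - 3)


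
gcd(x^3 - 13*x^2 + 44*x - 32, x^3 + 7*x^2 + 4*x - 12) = x - 1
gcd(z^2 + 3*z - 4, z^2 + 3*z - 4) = z^2 + 3*z - 4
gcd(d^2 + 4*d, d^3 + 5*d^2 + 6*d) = d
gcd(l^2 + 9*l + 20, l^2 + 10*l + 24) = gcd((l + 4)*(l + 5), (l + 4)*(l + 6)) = l + 4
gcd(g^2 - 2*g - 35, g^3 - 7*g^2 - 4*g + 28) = g - 7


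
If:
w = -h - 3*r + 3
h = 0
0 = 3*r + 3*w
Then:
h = 0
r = 3/2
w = -3/2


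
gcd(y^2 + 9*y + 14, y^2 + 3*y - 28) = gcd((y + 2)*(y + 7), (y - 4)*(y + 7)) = y + 7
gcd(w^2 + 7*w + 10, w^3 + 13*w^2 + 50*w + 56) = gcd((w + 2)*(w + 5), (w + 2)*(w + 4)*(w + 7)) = w + 2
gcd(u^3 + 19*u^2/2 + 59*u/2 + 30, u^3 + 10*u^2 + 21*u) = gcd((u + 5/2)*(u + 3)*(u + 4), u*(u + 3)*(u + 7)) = u + 3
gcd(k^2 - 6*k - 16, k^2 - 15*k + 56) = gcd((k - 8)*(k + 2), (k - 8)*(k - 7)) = k - 8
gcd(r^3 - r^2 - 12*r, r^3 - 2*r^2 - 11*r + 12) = r^2 - r - 12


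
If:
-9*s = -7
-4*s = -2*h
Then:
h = 14/9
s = 7/9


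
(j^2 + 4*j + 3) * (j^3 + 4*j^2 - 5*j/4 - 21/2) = j^5 + 8*j^4 + 71*j^3/4 - 7*j^2/2 - 183*j/4 - 63/2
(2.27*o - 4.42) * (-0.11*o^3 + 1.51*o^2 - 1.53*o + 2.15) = -0.2497*o^4 + 3.9139*o^3 - 10.1473*o^2 + 11.6431*o - 9.503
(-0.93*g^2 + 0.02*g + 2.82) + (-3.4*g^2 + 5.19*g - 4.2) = -4.33*g^2 + 5.21*g - 1.38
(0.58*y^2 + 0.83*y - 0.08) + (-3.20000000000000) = 0.58*y^2 + 0.83*y - 3.28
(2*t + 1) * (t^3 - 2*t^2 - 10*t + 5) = 2*t^4 - 3*t^3 - 22*t^2 + 5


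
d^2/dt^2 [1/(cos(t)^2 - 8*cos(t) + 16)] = 2*(-4*cos(t) - cos(2*t) + 2)/(cos(t) - 4)^4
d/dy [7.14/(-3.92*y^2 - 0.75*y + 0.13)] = (55.9776*y + 5.355)/(3.92*y^2 + 0.75*y - 0.13)^2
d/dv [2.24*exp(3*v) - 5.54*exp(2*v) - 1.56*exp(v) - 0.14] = (6.72*exp(2*v) - 11.08*exp(v) - 1.56)*exp(v)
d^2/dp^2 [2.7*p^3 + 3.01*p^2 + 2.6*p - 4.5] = 16.2*p + 6.02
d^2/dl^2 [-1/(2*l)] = -1/l^3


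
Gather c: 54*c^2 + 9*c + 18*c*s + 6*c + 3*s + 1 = 54*c^2 + c*(18*s + 15) + 3*s + 1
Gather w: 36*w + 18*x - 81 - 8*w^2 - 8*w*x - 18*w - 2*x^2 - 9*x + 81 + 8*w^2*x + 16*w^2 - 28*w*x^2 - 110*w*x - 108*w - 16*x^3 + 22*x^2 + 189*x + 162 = w^2*(8*x + 8) + w*(-28*x^2 - 118*x - 90) - 16*x^3 + 20*x^2 + 198*x + 162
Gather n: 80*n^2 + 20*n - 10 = 80*n^2 + 20*n - 10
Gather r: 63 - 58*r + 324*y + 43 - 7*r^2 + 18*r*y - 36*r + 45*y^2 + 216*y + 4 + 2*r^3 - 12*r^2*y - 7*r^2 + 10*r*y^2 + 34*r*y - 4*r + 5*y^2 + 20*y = 2*r^3 + r^2*(-12*y - 14) + r*(10*y^2 + 52*y - 98) + 50*y^2 + 560*y + 110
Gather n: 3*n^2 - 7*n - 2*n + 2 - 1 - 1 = 3*n^2 - 9*n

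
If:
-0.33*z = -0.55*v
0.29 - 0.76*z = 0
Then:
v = 0.23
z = 0.38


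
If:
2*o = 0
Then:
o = 0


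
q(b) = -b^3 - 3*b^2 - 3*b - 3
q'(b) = -3*b^2 - 6*b - 3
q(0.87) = -8.54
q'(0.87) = -10.49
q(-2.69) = 2.83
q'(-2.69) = -8.57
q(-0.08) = -2.78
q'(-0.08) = -2.54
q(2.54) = -46.36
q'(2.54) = -37.59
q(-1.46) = -1.90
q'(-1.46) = -0.63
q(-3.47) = 13.07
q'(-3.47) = -18.30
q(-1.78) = -1.53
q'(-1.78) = -1.83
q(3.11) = -71.43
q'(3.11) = -50.68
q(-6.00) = 123.00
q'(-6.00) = -75.00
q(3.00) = -66.00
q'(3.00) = -48.00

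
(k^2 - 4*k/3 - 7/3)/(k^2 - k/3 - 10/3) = (-3*k^2 + 4*k + 7)/(-3*k^2 + k + 10)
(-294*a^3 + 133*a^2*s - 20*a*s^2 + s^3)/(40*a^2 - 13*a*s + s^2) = (-294*a^3 + 133*a^2*s - 20*a*s^2 + s^3)/(40*a^2 - 13*a*s + s^2)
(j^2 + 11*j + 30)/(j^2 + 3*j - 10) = (j + 6)/(j - 2)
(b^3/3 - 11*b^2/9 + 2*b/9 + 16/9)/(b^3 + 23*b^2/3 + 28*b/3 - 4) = (3*b^3 - 11*b^2 + 2*b + 16)/(3*(3*b^3 + 23*b^2 + 28*b - 12))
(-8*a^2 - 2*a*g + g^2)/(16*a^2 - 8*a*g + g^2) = (-2*a - g)/(4*a - g)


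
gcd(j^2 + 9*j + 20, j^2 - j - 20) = j + 4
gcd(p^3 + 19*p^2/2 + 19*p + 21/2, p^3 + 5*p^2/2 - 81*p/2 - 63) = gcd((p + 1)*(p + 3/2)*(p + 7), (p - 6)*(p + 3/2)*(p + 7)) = p^2 + 17*p/2 + 21/2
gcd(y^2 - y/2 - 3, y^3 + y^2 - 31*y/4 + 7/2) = y - 2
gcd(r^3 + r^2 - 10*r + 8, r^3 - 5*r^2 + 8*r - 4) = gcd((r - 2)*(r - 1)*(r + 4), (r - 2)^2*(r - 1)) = r^2 - 3*r + 2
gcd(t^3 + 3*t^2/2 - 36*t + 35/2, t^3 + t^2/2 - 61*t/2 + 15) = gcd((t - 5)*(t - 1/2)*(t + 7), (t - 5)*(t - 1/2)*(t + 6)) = t^2 - 11*t/2 + 5/2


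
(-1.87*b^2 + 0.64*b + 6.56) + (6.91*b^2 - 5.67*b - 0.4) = 5.04*b^2 - 5.03*b + 6.16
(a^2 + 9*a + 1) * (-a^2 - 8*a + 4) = -a^4 - 17*a^3 - 69*a^2 + 28*a + 4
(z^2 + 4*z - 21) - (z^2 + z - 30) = 3*z + 9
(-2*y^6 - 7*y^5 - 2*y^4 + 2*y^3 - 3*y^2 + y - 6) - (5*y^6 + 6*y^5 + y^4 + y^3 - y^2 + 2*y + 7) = -7*y^6 - 13*y^5 - 3*y^4 + y^3 - 2*y^2 - y - 13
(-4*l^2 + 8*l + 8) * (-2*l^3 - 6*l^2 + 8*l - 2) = 8*l^5 + 8*l^4 - 96*l^3 + 24*l^2 + 48*l - 16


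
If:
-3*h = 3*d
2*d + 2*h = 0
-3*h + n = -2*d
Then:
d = -n/5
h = n/5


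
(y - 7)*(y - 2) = y^2 - 9*y + 14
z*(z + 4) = z^2 + 4*z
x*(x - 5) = x^2 - 5*x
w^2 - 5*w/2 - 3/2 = (w - 3)*(w + 1/2)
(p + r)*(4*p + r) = 4*p^2 + 5*p*r + r^2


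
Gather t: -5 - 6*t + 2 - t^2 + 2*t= -t^2 - 4*t - 3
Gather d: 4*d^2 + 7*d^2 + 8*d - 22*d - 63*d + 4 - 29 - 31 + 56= 11*d^2 - 77*d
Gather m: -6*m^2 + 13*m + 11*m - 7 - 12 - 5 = -6*m^2 + 24*m - 24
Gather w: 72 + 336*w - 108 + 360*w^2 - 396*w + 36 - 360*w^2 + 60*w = 0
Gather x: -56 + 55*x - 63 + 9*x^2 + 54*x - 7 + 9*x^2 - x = 18*x^2 + 108*x - 126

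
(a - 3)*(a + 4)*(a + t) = a^3 + a^2*t + a^2 + a*t - 12*a - 12*t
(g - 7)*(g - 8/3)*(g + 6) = g^3 - 11*g^2/3 - 118*g/3 + 112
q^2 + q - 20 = (q - 4)*(q + 5)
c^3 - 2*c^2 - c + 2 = (c - 2)*(c - 1)*(c + 1)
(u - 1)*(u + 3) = u^2 + 2*u - 3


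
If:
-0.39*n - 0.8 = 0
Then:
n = -2.05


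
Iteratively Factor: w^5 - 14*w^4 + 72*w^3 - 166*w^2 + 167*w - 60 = (w - 5)*(w^4 - 9*w^3 + 27*w^2 - 31*w + 12) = (w - 5)*(w - 1)*(w^3 - 8*w^2 + 19*w - 12) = (w - 5)*(w - 1)^2*(w^2 - 7*w + 12) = (w - 5)*(w - 3)*(w - 1)^2*(w - 4)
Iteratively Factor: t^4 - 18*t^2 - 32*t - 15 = (t + 1)*(t^3 - t^2 - 17*t - 15) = (t + 1)*(t + 3)*(t^2 - 4*t - 5) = (t - 5)*(t + 1)*(t + 3)*(t + 1)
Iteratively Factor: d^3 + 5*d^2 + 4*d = (d)*(d^2 + 5*d + 4) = d*(d + 1)*(d + 4)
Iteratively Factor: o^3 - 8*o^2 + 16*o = (o)*(o^2 - 8*o + 16) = o*(o - 4)*(o - 4)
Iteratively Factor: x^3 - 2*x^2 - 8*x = (x)*(x^2 - 2*x - 8) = x*(x - 4)*(x + 2)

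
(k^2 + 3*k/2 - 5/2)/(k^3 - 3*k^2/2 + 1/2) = (2*k + 5)/(2*k^2 - k - 1)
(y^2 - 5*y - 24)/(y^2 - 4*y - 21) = (y - 8)/(y - 7)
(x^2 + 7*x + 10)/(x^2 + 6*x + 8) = (x + 5)/(x + 4)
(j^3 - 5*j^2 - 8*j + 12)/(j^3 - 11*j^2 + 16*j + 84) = (j - 1)/(j - 7)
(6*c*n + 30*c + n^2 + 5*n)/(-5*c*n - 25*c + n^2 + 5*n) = (-6*c - n)/(5*c - n)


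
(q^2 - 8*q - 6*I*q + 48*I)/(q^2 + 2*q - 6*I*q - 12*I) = (q - 8)/(q + 2)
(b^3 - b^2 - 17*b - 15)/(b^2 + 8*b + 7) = (b^2 - 2*b - 15)/(b + 7)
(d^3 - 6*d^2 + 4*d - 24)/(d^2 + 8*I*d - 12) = (d^2 - 2*d*(3 + I) + 12*I)/(d + 6*I)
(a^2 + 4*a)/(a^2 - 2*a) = (a + 4)/(a - 2)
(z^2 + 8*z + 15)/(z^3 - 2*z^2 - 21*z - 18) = (z + 5)/(z^2 - 5*z - 6)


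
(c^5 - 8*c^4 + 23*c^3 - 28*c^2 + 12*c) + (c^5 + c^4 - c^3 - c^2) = 2*c^5 - 7*c^4 + 22*c^3 - 29*c^2 + 12*c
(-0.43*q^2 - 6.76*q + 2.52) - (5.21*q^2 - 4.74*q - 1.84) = -5.64*q^2 - 2.02*q + 4.36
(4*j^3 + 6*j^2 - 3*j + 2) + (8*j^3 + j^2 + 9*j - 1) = 12*j^3 + 7*j^2 + 6*j + 1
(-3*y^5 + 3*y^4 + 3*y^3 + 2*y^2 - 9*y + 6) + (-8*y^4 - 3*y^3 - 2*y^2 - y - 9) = -3*y^5 - 5*y^4 - 10*y - 3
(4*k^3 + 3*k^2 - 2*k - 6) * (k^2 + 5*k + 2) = 4*k^5 + 23*k^4 + 21*k^3 - 10*k^2 - 34*k - 12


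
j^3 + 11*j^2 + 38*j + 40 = (j + 2)*(j + 4)*(j + 5)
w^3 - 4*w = w*(w - 2)*(w + 2)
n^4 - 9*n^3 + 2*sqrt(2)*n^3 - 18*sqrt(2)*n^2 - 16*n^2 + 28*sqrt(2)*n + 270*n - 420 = (n - 7)*(n - 2)*(n - 3*sqrt(2))*(n + 5*sqrt(2))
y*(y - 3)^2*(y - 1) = y^4 - 7*y^3 + 15*y^2 - 9*y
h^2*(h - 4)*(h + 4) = h^4 - 16*h^2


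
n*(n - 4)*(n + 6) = n^3 + 2*n^2 - 24*n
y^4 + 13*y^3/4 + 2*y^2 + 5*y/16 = y*(y + 1/4)*(y + 1/2)*(y + 5/2)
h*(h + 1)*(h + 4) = h^3 + 5*h^2 + 4*h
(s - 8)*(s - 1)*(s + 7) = s^3 - 2*s^2 - 55*s + 56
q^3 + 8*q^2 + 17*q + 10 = (q + 1)*(q + 2)*(q + 5)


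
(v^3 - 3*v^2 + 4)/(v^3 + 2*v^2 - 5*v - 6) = (v - 2)/(v + 3)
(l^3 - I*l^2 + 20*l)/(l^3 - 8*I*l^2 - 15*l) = (l + 4*I)/(l - 3*I)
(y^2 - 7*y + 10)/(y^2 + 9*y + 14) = (y^2 - 7*y + 10)/(y^2 + 9*y + 14)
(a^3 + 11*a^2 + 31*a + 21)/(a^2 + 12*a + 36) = (a^3 + 11*a^2 + 31*a + 21)/(a^2 + 12*a + 36)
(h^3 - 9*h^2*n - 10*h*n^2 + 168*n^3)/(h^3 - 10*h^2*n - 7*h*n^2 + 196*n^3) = (h - 6*n)/(h - 7*n)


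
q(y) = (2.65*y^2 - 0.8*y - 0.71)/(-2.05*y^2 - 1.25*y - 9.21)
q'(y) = (4.1*y + 1.25)*(2.65*y^2 - 0.8*y - 0.71)/(-2.05*y^2 - 1.25*y - 9.21)^2 + (5.3*y - 0.8)/(-2.05*y^2 - 1.25*y - 9.21)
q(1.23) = -0.17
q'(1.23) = -0.34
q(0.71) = -0.01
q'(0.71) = -0.26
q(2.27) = -0.49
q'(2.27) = -0.27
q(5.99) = -0.99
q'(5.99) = -0.06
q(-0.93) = -0.24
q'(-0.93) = 0.52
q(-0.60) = -0.08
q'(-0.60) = 0.42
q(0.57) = 0.03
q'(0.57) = -0.22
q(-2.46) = -0.93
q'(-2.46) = 0.30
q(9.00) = -1.11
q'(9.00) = -0.02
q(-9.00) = -1.35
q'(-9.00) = 0.00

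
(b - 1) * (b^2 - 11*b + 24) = b^3 - 12*b^2 + 35*b - 24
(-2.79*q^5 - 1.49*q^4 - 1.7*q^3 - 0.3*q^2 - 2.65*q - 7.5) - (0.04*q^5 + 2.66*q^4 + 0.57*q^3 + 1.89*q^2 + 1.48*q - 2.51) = -2.83*q^5 - 4.15*q^4 - 2.27*q^3 - 2.19*q^2 - 4.13*q - 4.99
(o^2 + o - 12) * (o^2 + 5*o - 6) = o^4 + 6*o^3 - 13*o^2 - 66*o + 72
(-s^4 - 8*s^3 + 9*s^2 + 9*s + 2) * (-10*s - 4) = 10*s^5 + 84*s^4 - 58*s^3 - 126*s^2 - 56*s - 8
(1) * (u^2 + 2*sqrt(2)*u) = u^2 + 2*sqrt(2)*u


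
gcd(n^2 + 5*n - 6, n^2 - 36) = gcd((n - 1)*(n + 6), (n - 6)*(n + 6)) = n + 6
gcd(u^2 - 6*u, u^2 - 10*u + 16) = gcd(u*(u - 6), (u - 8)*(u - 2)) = 1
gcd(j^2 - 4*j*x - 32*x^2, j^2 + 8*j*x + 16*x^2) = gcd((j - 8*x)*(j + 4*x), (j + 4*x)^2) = j + 4*x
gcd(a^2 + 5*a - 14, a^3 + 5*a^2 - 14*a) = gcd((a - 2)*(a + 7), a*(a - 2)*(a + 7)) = a^2 + 5*a - 14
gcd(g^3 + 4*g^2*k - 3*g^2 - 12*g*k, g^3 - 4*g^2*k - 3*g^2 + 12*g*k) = g^2 - 3*g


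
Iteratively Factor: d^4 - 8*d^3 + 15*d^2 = (d - 3)*(d^3 - 5*d^2) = d*(d - 3)*(d^2 - 5*d) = d*(d - 5)*(d - 3)*(d)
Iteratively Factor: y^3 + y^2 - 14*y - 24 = (y - 4)*(y^2 + 5*y + 6) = (y - 4)*(y + 3)*(y + 2)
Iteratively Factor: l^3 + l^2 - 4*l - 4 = (l + 1)*(l^2 - 4) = (l + 1)*(l + 2)*(l - 2)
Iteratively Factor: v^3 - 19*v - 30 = (v + 3)*(v^2 - 3*v - 10) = (v - 5)*(v + 3)*(v + 2)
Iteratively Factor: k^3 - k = (k + 1)*(k^2 - k) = k*(k + 1)*(k - 1)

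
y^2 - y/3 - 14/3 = (y - 7/3)*(y + 2)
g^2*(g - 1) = g^3 - g^2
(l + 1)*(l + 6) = l^2 + 7*l + 6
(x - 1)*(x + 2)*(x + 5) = x^3 + 6*x^2 + 3*x - 10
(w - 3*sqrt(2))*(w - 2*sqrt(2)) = w^2 - 5*sqrt(2)*w + 12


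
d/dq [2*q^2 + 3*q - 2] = 4*q + 3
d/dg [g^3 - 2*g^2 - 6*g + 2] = 3*g^2 - 4*g - 6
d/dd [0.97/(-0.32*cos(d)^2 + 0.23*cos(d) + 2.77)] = (0.2231 - 0.6208*cos(d))*sin(d)/(-0.32*cos(d)^2 + 0.23*cos(d) + 2.77)^2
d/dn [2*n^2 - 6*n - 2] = 4*n - 6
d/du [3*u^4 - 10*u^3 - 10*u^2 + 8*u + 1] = 12*u^3 - 30*u^2 - 20*u + 8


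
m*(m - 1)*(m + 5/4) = m^3 + m^2/4 - 5*m/4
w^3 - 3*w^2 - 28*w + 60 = (w - 6)*(w - 2)*(w + 5)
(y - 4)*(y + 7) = y^2 + 3*y - 28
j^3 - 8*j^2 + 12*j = j*(j - 6)*(j - 2)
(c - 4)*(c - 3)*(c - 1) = c^3 - 8*c^2 + 19*c - 12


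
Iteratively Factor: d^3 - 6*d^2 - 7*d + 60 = (d + 3)*(d^2 - 9*d + 20) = (d - 4)*(d + 3)*(d - 5)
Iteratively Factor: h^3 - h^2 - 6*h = (h)*(h^2 - h - 6) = h*(h - 3)*(h + 2)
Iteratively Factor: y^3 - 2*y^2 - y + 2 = (y + 1)*(y^2 - 3*y + 2) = (y - 2)*(y + 1)*(y - 1)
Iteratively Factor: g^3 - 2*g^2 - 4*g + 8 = (g + 2)*(g^2 - 4*g + 4) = (g - 2)*(g + 2)*(g - 2)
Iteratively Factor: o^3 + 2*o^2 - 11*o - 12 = (o + 1)*(o^2 + o - 12) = (o + 1)*(o + 4)*(o - 3)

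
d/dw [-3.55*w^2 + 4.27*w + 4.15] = 4.27 - 7.1*w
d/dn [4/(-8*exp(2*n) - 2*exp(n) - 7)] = (64*exp(n) + 8)*exp(n)/(8*exp(2*n) + 2*exp(n) + 7)^2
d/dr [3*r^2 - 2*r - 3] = 6*r - 2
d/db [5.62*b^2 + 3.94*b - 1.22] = 11.24*b + 3.94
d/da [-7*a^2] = -14*a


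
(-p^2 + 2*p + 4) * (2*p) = -2*p^3 + 4*p^2 + 8*p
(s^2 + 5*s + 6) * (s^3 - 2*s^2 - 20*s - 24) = s^5 + 3*s^4 - 24*s^3 - 136*s^2 - 240*s - 144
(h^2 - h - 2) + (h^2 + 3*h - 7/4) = 2*h^2 + 2*h - 15/4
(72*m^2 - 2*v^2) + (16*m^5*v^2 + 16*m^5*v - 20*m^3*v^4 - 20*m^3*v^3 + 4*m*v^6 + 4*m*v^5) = 16*m^5*v^2 + 16*m^5*v - 20*m^3*v^4 - 20*m^3*v^3 + 72*m^2 + 4*m*v^6 + 4*m*v^5 - 2*v^2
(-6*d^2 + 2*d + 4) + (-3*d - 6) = -6*d^2 - d - 2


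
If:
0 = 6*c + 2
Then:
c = -1/3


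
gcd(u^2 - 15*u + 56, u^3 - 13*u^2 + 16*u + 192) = u - 8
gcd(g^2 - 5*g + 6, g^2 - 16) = 1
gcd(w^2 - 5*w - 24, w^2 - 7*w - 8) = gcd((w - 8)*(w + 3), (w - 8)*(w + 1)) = w - 8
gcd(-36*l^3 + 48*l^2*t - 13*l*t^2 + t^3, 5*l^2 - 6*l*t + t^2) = -l + t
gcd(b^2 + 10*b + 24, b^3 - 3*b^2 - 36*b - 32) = b + 4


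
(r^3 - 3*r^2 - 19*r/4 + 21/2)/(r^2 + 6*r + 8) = (r^2 - 5*r + 21/4)/(r + 4)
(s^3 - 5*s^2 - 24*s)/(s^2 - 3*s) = (s^2 - 5*s - 24)/(s - 3)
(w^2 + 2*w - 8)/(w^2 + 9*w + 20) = (w - 2)/(w + 5)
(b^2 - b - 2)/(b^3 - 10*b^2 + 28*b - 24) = (b + 1)/(b^2 - 8*b + 12)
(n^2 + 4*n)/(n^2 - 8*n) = (n + 4)/(n - 8)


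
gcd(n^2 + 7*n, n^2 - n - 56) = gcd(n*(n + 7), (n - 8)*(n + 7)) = n + 7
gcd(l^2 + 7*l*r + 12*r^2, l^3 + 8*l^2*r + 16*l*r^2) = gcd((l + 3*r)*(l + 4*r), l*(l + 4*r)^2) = l + 4*r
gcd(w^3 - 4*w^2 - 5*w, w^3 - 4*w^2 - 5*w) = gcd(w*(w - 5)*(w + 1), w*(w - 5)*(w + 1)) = w^3 - 4*w^2 - 5*w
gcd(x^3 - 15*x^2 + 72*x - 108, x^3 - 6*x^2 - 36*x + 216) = x^2 - 12*x + 36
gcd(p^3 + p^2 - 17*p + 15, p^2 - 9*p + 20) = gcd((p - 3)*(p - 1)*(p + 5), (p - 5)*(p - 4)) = 1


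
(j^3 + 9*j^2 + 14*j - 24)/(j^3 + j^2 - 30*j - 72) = (j^2 + 5*j - 6)/(j^2 - 3*j - 18)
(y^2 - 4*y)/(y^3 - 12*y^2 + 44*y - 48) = y/(y^2 - 8*y + 12)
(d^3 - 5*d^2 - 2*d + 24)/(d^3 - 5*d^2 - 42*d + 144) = (d^2 - 2*d - 8)/(d^2 - 2*d - 48)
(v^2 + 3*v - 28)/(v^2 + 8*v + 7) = (v - 4)/(v + 1)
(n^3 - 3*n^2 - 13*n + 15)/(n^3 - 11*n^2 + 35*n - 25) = (n + 3)/(n - 5)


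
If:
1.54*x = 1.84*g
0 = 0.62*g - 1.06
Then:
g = 1.71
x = 2.04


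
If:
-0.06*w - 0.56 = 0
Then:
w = -9.33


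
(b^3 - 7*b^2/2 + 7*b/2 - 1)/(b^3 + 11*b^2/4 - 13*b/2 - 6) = 2*(2*b^2 - 3*b + 1)/(4*b^2 + 19*b + 12)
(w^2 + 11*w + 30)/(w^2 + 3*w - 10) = (w + 6)/(w - 2)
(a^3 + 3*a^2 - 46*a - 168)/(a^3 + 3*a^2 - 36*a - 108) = (a^2 - 3*a - 28)/(a^2 - 3*a - 18)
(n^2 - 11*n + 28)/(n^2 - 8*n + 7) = (n - 4)/(n - 1)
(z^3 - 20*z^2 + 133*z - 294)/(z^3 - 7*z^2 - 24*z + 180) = (z^2 - 14*z + 49)/(z^2 - z - 30)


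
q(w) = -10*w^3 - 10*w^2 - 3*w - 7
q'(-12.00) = -4083.00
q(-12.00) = 15869.00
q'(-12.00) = -4083.00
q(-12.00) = 15869.00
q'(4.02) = -568.21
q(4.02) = -830.31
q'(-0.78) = -5.65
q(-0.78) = -6.00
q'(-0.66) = -2.87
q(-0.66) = -6.50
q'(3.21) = -376.32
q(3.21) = -450.43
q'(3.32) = -400.07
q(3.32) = -493.13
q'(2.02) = -165.81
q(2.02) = -136.29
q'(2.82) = -297.97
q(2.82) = -319.24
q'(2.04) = -168.65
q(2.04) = -139.63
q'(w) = -30*w^2 - 20*w - 3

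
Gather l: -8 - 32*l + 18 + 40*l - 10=8*l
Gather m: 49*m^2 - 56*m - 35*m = 49*m^2 - 91*m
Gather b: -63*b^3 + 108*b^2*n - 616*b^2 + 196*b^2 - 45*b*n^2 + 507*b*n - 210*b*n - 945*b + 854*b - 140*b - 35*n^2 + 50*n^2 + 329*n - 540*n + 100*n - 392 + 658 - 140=-63*b^3 + b^2*(108*n - 420) + b*(-45*n^2 + 297*n - 231) + 15*n^2 - 111*n + 126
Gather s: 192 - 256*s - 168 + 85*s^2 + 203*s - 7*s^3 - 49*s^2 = -7*s^3 + 36*s^2 - 53*s + 24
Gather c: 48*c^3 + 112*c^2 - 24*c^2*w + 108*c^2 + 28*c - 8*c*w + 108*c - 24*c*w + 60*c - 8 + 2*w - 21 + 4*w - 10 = 48*c^3 + c^2*(220 - 24*w) + c*(196 - 32*w) + 6*w - 39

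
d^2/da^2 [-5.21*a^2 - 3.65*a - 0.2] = -10.4200000000000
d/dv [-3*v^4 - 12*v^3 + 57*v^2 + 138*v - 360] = -12*v^3 - 36*v^2 + 114*v + 138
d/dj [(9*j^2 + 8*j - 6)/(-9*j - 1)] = (-81*j^2 - 18*j - 62)/(81*j^2 + 18*j + 1)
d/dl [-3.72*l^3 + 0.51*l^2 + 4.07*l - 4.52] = -11.16*l^2 + 1.02*l + 4.07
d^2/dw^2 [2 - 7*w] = 0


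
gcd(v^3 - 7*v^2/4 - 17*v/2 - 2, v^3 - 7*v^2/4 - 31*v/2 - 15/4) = v + 1/4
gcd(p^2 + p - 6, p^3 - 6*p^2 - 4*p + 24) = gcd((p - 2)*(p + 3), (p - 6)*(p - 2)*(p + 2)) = p - 2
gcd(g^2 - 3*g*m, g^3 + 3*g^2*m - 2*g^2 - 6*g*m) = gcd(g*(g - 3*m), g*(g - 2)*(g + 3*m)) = g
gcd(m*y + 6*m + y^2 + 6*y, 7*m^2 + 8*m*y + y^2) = m + y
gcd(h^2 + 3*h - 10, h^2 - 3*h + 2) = h - 2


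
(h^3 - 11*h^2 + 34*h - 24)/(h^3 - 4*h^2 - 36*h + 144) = (h - 1)/(h + 6)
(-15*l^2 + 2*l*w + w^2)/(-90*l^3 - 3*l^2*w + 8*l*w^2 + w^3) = 1/(6*l + w)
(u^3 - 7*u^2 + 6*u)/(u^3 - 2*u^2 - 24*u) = (u - 1)/(u + 4)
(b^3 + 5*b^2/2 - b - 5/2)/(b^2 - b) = b + 7/2 + 5/(2*b)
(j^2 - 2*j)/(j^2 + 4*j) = (j - 2)/(j + 4)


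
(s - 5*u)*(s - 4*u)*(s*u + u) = s^3*u - 9*s^2*u^2 + s^2*u + 20*s*u^3 - 9*s*u^2 + 20*u^3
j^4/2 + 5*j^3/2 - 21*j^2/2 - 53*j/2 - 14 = (j/2 + 1/2)*(j - 4)*(j + 1)*(j + 7)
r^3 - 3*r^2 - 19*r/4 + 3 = (r - 4)*(r - 1/2)*(r + 3/2)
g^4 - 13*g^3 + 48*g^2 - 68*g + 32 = (g - 8)*(g - 2)^2*(g - 1)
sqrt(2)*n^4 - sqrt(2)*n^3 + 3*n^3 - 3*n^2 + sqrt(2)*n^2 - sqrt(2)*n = n*(n - 1)*(n + sqrt(2))*(sqrt(2)*n + 1)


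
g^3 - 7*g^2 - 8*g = g*(g - 8)*(g + 1)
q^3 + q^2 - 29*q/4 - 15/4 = (q - 5/2)*(q + 1/2)*(q + 3)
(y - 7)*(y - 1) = y^2 - 8*y + 7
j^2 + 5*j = j*(j + 5)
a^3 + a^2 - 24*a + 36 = (a - 3)*(a - 2)*(a + 6)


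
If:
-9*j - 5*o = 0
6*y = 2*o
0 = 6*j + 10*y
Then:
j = -5*y/3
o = 3*y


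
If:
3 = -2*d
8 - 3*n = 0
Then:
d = -3/2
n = 8/3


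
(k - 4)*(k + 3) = k^2 - k - 12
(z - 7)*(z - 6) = z^2 - 13*z + 42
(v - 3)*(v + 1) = v^2 - 2*v - 3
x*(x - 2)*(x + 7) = x^3 + 5*x^2 - 14*x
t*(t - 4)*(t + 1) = t^3 - 3*t^2 - 4*t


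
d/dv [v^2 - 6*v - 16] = 2*v - 6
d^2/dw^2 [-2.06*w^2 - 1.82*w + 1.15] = -4.12000000000000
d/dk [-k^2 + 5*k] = 5 - 2*k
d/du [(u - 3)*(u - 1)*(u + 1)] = 3*u^2 - 6*u - 1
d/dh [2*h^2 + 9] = 4*h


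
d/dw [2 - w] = -1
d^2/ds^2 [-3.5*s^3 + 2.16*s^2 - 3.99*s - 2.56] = 4.32 - 21.0*s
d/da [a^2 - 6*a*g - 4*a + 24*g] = 2*a - 6*g - 4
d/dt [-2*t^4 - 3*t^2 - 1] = -8*t^3 - 6*t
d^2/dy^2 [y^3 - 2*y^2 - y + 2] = 6*y - 4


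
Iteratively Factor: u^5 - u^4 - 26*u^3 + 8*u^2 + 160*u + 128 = (u - 4)*(u^4 + 3*u^3 - 14*u^2 - 48*u - 32) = (u - 4)*(u + 1)*(u^3 + 2*u^2 - 16*u - 32) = (u - 4)*(u + 1)*(u + 2)*(u^2 - 16) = (u - 4)*(u + 1)*(u + 2)*(u + 4)*(u - 4)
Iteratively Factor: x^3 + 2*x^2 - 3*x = (x - 1)*(x^2 + 3*x) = (x - 1)*(x + 3)*(x)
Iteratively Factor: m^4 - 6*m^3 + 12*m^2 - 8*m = (m)*(m^3 - 6*m^2 + 12*m - 8) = m*(m - 2)*(m^2 - 4*m + 4) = m*(m - 2)^2*(m - 2)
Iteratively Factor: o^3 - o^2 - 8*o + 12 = (o + 3)*(o^2 - 4*o + 4) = (o - 2)*(o + 3)*(o - 2)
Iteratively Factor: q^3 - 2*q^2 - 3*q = (q + 1)*(q^2 - 3*q) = (q - 3)*(q + 1)*(q)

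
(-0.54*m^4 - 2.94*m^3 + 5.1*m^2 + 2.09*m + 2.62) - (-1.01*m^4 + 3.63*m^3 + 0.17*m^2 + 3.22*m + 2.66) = 0.47*m^4 - 6.57*m^3 + 4.93*m^2 - 1.13*m - 0.04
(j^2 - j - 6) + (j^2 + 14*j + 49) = 2*j^2 + 13*j + 43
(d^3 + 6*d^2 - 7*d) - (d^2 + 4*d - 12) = d^3 + 5*d^2 - 11*d + 12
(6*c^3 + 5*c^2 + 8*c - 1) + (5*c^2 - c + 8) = 6*c^3 + 10*c^2 + 7*c + 7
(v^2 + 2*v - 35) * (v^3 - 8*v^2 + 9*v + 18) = v^5 - 6*v^4 - 42*v^3 + 316*v^2 - 279*v - 630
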